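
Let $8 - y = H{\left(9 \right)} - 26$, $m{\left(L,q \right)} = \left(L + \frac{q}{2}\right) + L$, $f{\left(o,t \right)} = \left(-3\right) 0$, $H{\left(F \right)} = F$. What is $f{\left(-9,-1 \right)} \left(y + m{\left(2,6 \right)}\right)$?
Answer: $0$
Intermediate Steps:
$f{\left(o,t \right)} = 0$
$m{\left(L,q \right)} = \frac{q}{2} + 2 L$ ($m{\left(L,q \right)} = \left(L + q \frac{1}{2}\right) + L = \left(L + \frac{q}{2}\right) + L = \frac{q}{2} + 2 L$)
$y = 25$ ($y = 8 - \left(9 - 26\right) = 8 - -17 = 8 + 17 = 25$)
$f{\left(-9,-1 \right)} \left(y + m{\left(2,6 \right)}\right) = 0 \left(25 + \left(\frac{1}{2} \cdot 6 + 2 \cdot 2\right)\right) = 0 \left(25 + \left(3 + 4\right)\right) = 0 \left(25 + 7\right) = 0 \cdot 32 = 0$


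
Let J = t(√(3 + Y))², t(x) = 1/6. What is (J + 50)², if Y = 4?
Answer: 3243601/1296 ≈ 2502.8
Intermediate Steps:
t(x) = ⅙
J = 1/36 (J = (⅙)² = 1/36 ≈ 0.027778)
(J + 50)² = (1/36 + 50)² = (1801/36)² = 3243601/1296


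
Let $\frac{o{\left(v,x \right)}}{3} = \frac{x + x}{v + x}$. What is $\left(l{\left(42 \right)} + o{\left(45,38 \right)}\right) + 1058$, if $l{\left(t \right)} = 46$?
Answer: $\frac{91860}{83} \approx 1106.7$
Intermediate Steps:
$o{\left(v,x \right)} = \frac{6 x}{v + x}$ ($o{\left(v,x \right)} = 3 \frac{x + x}{v + x} = 3 \frac{2 x}{v + x} = \frac{6 x}{v + x}$)
$\left(l{\left(42 \right)} + o{\left(45,38 \right)}\right) + 1058 = \left(46 + 6 \cdot 38 \frac{1}{45 + 38}\right) + 1058 = \left(46 + 6 \cdot 38 \cdot \frac{1}{83}\right) + 1058 = \left(46 + \frac{228}{83}\right) + 1058 = \frac{4046}{83} + 1058 = \frac{91860}{83}$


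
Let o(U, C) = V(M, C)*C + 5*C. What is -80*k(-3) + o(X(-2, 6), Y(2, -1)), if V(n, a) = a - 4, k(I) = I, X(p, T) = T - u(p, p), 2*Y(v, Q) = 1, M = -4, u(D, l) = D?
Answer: 963/4 ≈ 240.75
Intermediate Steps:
Y(v, Q) = 1/2 (Y(v, Q) = (1/2)*1 = 1/2)
X(p, T) = T - p
V(n, a) = -4 + a
o(U, C) = 5*C + C*(-4 + C) (o(U, C) = (-4 + C)*C + 5*C = C*(-4 + C) + 5*C = 5*C + C*(-4 + C))
-80*k(-3) + o(X(-2, 6), Y(2, -1)) = -80*(-3) + (1 + 1/2)/2 = 240 + (1/2)*(3/2) = 240 + 3/4 = 963/4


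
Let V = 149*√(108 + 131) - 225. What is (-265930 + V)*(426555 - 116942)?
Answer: -82405048015 + 46132337*√239 ≈ -8.1692e+10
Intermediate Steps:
V = -225 + 149*√239 (V = 149*√239 - 225 = -225 + 149*√239 ≈ 2078.5)
(-265930 + V)*(426555 - 116942) = (-265930 + (-225 + 149*√239))*(426555 - 116942) = (-266155 + 149*√239)*309613 = -82405048015 + 46132337*√239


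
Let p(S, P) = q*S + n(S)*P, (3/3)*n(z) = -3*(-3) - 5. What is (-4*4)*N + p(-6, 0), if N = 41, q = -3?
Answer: -638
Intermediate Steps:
n(z) = 4 (n(z) = -3*(-3) - 5 = 9 - 5 = 4)
p(S, P) = -3*S + 4*P
(-4*4)*N + p(-6, 0) = -4*4*41 + (-3*(-6) + 4*0) = -16*41 + (18 + 0) = -656 + 18 = -638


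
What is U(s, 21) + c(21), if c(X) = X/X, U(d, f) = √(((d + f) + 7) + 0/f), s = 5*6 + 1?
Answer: 1 + √59 ≈ 8.6812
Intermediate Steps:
s = 31 (s = 30 + 1 = 31)
U(d, f) = √(7 + d + f) (U(d, f) = √((7 + d + f) + 0) = √(7 + d + f))
c(X) = 1
U(s, 21) + c(21) = √(7 + 31 + 21) + 1 = √59 + 1 = 1 + √59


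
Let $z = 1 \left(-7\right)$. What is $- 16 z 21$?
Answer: $2352$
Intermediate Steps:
$z = -7$
$- 16 z 21 = \left(-16\right) \left(-7\right) 21 = 112 \cdot 21 = 2352$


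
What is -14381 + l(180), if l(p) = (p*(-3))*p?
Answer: -111581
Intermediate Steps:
l(p) = -3*p² (l(p) = (-3*p)*p = -3*p²)
-14381 + l(180) = -14381 - 3*180² = -14381 - 3*32400 = -14381 - 97200 = -111581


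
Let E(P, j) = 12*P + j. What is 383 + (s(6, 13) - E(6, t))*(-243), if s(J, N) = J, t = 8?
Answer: 18365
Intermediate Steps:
E(P, j) = j + 12*P
383 + (s(6, 13) - E(6, t))*(-243) = 383 + (6 - (8 + 12*6))*(-243) = 383 + (6 - (8 + 72))*(-243) = 383 + (6 - 1*80)*(-243) = 383 + (6 - 80)*(-243) = 383 - 74*(-243) = 383 + 17982 = 18365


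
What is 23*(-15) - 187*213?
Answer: -40176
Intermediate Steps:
23*(-15) - 187*213 = -345 - 39831 = -40176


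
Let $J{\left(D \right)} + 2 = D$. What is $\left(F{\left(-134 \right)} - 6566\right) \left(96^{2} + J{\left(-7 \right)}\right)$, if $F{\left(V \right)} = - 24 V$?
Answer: $-30843450$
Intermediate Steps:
$J{\left(D \right)} = -2 + D$
$\left(F{\left(-134 \right)} - 6566\right) \left(96^{2} + J{\left(-7 \right)}\right) = \left(\left(-24\right) \left(-134\right) - 6566\right) \left(96^{2} - 9\right) = \left(3216 - 6566\right) \left(9216 - 9\right) = \left(-3350\right) 9207 = -30843450$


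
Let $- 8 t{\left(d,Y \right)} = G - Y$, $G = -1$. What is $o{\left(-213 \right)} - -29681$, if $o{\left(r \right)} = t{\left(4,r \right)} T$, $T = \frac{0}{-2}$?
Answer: $29681$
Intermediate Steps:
$T = 0$ ($T = 0 \left(- \frac{1}{2}\right) = 0$)
$t{\left(d,Y \right)} = \frac{1}{8} + \frac{Y}{8}$ ($t{\left(d,Y \right)} = - \frac{-1 - Y}{8} = \frac{1}{8} + \frac{Y}{8}$)
$o{\left(r \right)} = 0$ ($o{\left(r \right)} = \left(\frac{1}{8} + \frac{r}{8}\right) 0 = 0$)
$o{\left(-213 \right)} - -29681 = 0 - -29681 = 0 + 29681 = 29681$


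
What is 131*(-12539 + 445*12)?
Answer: -943069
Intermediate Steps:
131*(-12539 + 445*12) = 131*(-12539 + 5340) = 131*(-7199) = -943069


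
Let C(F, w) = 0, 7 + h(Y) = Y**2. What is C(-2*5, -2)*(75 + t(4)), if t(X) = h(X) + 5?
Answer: 0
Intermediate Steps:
h(Y) = -7 + Y**2
t(X) = -2 + X**2 (t(X) = (-7 + X**2) + 5 = -2 + X**2)
C(-2*5, -2)*(75 + t(4)) = 0*(75 + (-2 + 4**2)) = 0*(75 + (-2 + 16)) = 0*(75 + 14) = 0*89 = 0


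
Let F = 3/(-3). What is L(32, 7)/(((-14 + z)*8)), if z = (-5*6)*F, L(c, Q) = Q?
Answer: 7/128 ≈ 0.054688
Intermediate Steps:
F = -1 (F = 3*(-⅓) = -1)
z = 30 (z = -5*6*(-1) = -30*(-1) = 30)
L(32, 7)/(((-14 + z)*8)) = 7/(((-14 + 30)*8)) = 7/((16*8)) = 7/128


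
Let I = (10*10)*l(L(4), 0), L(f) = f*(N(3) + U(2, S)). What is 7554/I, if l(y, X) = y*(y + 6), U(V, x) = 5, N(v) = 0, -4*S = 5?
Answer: 3777/26000 ≈ 0.14527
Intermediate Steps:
S = -5/4 (S = -1/4*5 = -5/4 ≈ -1.2500)
L(f) = 5*f (L(f) = f*(0 + 5) = f*5 = 5*f)
l(y, X) = y*(6 + y)
I = 52000 (I = (10*10)*((5*4)*(6 + 5*4)) = 100*(20*(6 + 20)) = 100*(20*26) = 100*520 = 52000)
7554/I = 7554/52000 = 7554*(1/52000) = 3777/26000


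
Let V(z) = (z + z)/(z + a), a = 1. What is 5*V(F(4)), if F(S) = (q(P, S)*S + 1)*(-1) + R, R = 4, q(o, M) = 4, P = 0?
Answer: 65/6 ≈ 10.833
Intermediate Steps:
F(S) = 3 - 4*S (F(S) = (4*S + 1)*(-1) + 4 = (1 + 4*S)*(-1) + 4 = (-1 - 4*S) + 4 = 3 - 4*S)
V(z) = 2*z/(1 + z) (V(z) = (z + z)/(z + 1) = (2*z)/(1 + z) = 2*z/(1 + z))
5*V(F(4)) = 5*(2*(3 - 4*4)/(1 + (3 - 4*4))) = 5*(2*(3 - 16)/(1 + (3 - 16))) = 5*(2*(-13)/(1 - 13)) = 5*(2*(-13)/(-12)) = 5*(2*(-13)*(-1/12)) = 5*(13/6) = 65/6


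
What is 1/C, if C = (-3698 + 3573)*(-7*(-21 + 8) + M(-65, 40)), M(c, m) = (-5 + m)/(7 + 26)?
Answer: -33/379750 ≈ -8.6899e-5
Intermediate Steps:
M(c, m) = -5/33 + m/33 (M(c, m) = (-5 + m)/33 = (-5 + m)*(1/33) = -5/33 + m/33)
C = -379750/33 (C = (-3698 + 3573)*(-7*(-21 + 8) + (-5/33 + (1/33)*40)) = -125*(-7*(-13) + (-5/33 + 40/33)) = -125*(91 + 35/33) = -125*3038/33 = -379750/33 ≈ -11508.)
1/C = 1/(-379750/33) = -33/379750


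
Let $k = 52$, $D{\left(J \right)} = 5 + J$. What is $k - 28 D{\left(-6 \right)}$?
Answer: $80$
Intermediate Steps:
$k - 28 D{\left(-6 \right)} = 52 - 28 \left(5 - 6\right) = 52 - -28 = 52 + 28 = 80$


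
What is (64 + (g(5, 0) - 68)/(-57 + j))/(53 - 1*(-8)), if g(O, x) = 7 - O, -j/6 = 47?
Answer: 7254/6893 ≈ 1.0524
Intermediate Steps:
j = -282 (j = -6*47 = -282)
(64 + (g(5, 0) - 68)/(-57 + j))/(53 - 1*(-8)) = (64 + ((7 - 1*5) - 68)/(-57 - 282))/(53 - 1*(-8)) = (64 + ((7 - 5) - 68)/(-339))/(53 + 8) = (64 + (2 - 68)*(-1/339))/61 = (64 - 66*(-1/339))*(1/61) = (64 + 22/113)*(1/61) = (7254/113)*(1/61) = 7254/6893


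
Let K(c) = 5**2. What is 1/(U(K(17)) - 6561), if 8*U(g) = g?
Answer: -8/52463 ≈ -0.00015249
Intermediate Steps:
K(c) = 25
U(g) = g/8
1/(U(K(17)) - 6561) = 1/((1/8)*25 - 6561) = 1/(25/8 - 6561) = 1/(-52463/8) = -8/52463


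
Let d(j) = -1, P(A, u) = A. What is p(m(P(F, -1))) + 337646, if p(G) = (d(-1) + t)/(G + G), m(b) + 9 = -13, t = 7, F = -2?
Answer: 7428209/22 ≈ 3.3765e+5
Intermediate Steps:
m(b) = -22 (m(b) = -9 - 13 = -22)
p(G) = 3/G (p(G) = (-1 + 7)/(G + G) = 6/(2*G) = (1/(2*G))*6 = 3/G)
p(m(P(F, -1))) + 337646 = 3/(-22) + 337646 = 3*(-1/22) + 337646 = -3/22 + 337646 = 7428209/22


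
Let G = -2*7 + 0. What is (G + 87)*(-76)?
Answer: -5548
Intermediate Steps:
G = -14 (G = -14 + 0 = -14)
(G + 87)*(-76) = (-14 + 87)*(-76) = 73*(-76) = -5548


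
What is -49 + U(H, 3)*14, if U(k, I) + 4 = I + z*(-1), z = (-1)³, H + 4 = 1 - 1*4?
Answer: -49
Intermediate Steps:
H = -7 (H = -4 + (1 - 1*4) = -4 + (1 - 4) = -4 - 3 = -7)
z = -1
U(k, I) = -3 + I (U(k, I) = -4 + (I - 1*(-1)) = -4 + (I + 1) = -4 + (1 + I) = -3 + I)
-49 + U(H, 3)*14 = -49 + (-3 + 3)*14 = -49 + 0*14 = -49 + 0 = -49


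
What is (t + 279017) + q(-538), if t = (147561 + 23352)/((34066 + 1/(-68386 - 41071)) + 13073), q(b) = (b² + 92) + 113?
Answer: 2934160984005893/5159693522 ≈ 5.6867e+5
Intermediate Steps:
q(b) = 205 + b² (q(b) = (92 + b²) + 113 = 205 + b²)
t = 18707624241/5159693522 (t = 170913/((34066 + 1/(-109457)) + 13073) = 170913/((34066 - 1/109457) + 13073) = 170913/(3728762161/109457 + 13073) = 170913/(5159693522/109457) = 170913*(109457/5159693522) = 18707624241/5159693522 ≈ 3.6257)
(t + 279017) + q(-538) = (18707624241/5159693522 + 279017) + (205 + (-538)²) = 1439660915052115/5159693522 + (205 + 289444) = 1439660915052115/5159693522 + 289649 = 2934160984005893/5159693522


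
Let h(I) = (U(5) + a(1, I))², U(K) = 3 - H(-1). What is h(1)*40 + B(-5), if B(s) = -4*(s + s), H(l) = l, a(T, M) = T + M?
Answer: 1480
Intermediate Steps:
a(T, M) = M + T
U(K) = 4 (U(K) = 3 - 1*(-1) = 3 + 1 = 4)
B(s) = -8*s
h(I) = (5 + I)² (h(I) = (4 + (I + 1))² = (4 + (1 + I))² = (5 + I)²)
h(1)*40 + B(-5) = (5 + 1)²*40 - 8*(-5) = 6²*40 + 40 = 36*40 + 40 = 1440 + 40 = 1480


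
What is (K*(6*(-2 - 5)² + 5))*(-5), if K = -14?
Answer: 20930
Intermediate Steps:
(K*(6*(-2 - 5)² + 5))*(-5) = -14*(6*(-2 - 5)² + 5)*(-5) = -14*(6*(-7)² + 5)*(-5) = -14*(6*49 + 5)*(-5) = -14*(294 + 5)*(-5) = -14*299*(-5) = -4186*(-5) = 20930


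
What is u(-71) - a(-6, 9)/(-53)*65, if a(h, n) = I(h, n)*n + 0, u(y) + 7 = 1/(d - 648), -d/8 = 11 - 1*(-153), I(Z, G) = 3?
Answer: 2712587/103880 ≈ 26.113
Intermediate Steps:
d = -1312 (d = -8*(11 - 1*(-153)) = -8*(11 + 153) = -8*164 = -1312)
u(y) = -13721/1960 (u(y) = -7 + 1/(-1312 - 648) = -7 + 1/(-1960) = -7 - 1/1960 = -13721/1960)
a(h, n) = 3*n (a(h, n) = 3*n + 0 = 3*n)
u(-71) - a(-6, 9)/(-53)*65 = -13721/1960 - (3*9)/(-53)*65 = -13721/1960 - 27*(-1/53)*65 = -13721/1960 - (-27)*65/53 = -13721/1960 - 1*(-1755/53) = -13721/1960 + 1755/53 = 2712587/103880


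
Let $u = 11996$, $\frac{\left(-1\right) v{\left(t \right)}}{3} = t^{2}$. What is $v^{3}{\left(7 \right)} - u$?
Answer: $-3188519$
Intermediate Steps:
$v{\left(t \right)} = - 3 t^{2}$
$v^{3}{\left(7 \right)} - u = \left(- 3 \cdot 7^{2}\right)^{3} - 11996 = \left(\left(-3\right) 49\right)^{3} - 11996 = \left(-147\right)^{3} - 11996 = -3176523 - 11996 = -3188519$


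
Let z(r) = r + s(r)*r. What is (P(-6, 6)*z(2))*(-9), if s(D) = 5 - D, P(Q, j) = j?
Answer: -432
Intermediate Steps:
z(r) = r + r*(5 - r) (z(r) = r + (5 - r)*r = r + r*(5 - r))
(P(-6, 6)*z(2))*(-9) = (6*(2*(6 - 1*2)))*(-9) = (6*(2*(6 - 2)))*(-9) = (6*(2*4))*(-9) = (6*8)*(-9) = 48*(-9) = -432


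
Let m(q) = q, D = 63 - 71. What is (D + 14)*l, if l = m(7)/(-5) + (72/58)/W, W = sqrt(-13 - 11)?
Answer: -42/5 - 18*I*sqrt(6)/29 ≈ -8.4 - 1.5204*I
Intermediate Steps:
W = 2*I*sqrt(6) (W = sqrt(-24) = 2*I*sqrt(6) ≈ 4.899*I)
D = -8
l = -7/5 - 3*I*sqrt(6)/29 (l = 7/(-5) + (72/58)/((2*I*sqrt(6))) = 7*(-1/5) + (72*(1/58))*(-I*sqrt(6)/12) = -7/5 + 36*(-I*sqrt(6)/12)/29 = -7/5 - 3*I*sqrt(6)/29 ≈ -1.4 - 0.2534*I)
(D + 14)*l = (-8 + 14)*(-7/5 - 3*I*sqrt(6)/29) = 6*(-7/5 - 3*I*sqrt(6)/29) = -42/5 - 18*I*sqrt(6)/29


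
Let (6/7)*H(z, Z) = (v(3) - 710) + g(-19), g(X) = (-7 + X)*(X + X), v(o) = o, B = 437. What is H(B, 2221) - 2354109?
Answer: -14122687/6 ≈ -2.3538e+6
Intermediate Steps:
g(X) = 2*X*(-7 + X) (g(X) = (-7 + X)*(2*X) = 2*X*(-7 + X))
H(z, Z) = 1967/6 (H(z, Z) = 7*((3 - 710) + 2*(-19)*(-7 - 19))/6 = 7*(-707 + 2*(-19)*(-26))/6 = 7*(-707 + 988)/6 = (7/6)*281 = 1967/6)
H(B, 2221) - 2354109 = 1967/6 - 2354109 = -14122687/6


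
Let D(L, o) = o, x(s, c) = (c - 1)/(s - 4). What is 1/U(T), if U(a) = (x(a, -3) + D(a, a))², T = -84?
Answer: 484/3411409 ≈ 0.00014188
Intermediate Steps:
x(s, c) = (-1 + c)/(-4 + s)
U(a) = (a - 4/(-4 + a))² (U(a) = ((-1 - 3)/(-4 + a) + a)² = (-4/(-4 + a) + a)² = (a - 4/(-4 + a))²)
1/U(T) = 1/((-84 - 4/(-4 - 84))²) = 1/((-84 - 4/(-88))²) = 1/((-84 - 4*(-1/88))²) = 1/((-84 + 1/22)²) = 1/((-1847/22)²) = 1/(3411409/484) = 484/3411409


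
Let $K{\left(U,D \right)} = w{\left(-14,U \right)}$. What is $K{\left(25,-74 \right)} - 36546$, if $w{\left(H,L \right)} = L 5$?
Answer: $-36421$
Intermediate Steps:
$w{\left(H,L \right)} = 5 L$
$K{\left(U,D \right)} = 5 U$
$K{\left(25,-74 \right)} - 36546 = 5 \cdot 25 - 36546 = 125 - 36546 = -36421$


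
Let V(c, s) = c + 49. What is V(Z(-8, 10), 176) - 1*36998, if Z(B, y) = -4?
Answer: -36953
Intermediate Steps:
V(c, s) = 49 + c
V(Z(-8, 10), 176) - 1*36998 = (49 - 4) - 1*36998 = 45 - 36998 = -36953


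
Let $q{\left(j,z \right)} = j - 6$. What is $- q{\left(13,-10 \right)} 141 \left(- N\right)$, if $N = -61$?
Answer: $-60207$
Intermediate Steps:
$q{\left(j,z \right)} = -6 + j$
$- q{\left(13,-10 \right)} 141 \left(- N\right) = - \left(-6 + 13\right) 141 \left(\left(-1\right) \left(-61\right)\right) = - 7 \cdot 141 \cdot 61 = - 987 \cdot 61 = \left(-1\right) 60207 = -60207$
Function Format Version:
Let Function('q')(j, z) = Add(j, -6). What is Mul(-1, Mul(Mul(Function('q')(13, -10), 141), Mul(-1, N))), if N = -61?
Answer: -60207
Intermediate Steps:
Function('q')(j, z) = Add(-6, j)
Mul(-1, Mul(Mul(Function('q')(13, -10), 141), Mul(-1, N))) = Mul(-1, Mul(Mul(Add(-6, 13), 141), Mul(-1, -61))) = Mul(-1, Mul(Mul(7, 141), 61)) = Mul(-1, Mul(987, 61)) = Mul(-1, 60207) = -60207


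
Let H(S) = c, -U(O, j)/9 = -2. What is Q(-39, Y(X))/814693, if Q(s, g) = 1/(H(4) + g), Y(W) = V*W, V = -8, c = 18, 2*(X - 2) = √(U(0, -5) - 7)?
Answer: -1/70063598 - √11/35031799 ≈ -1.0895e-7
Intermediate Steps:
U(O, j) = 18 (U(O, j) = -9*(-2) = 18)
X = 2 + √11/2 (X = 2 + √(18 - 7)/2 = 2 + √11/2 ≈ 3.6583)
H(S) = 18
Y(W) = -8*W
Q(s, g) = 1/(18 + g)
Q(-39, Y(X))/814693 = 1/((18 - 8*(2 + √11/2))*814693) = (1/814693)/(18 + (-16 - 4*√11)) = (1/814693)/(2 - 4*√11) = 1/(814693*(2 - 4*√11))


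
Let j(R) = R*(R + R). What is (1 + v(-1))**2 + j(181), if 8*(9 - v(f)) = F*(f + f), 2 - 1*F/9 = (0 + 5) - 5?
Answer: 262929/4 ≈ 65732.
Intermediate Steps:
F = 18 (F = 18 - 9*((0 + 5) - 5) = 18 - 9*(5 - 5) = 18 - 9*0 = 18 + 0 = 18)
v(f) = 9 - 9*f/2 (v(f) = 9 - 9*(f + f)/4 = 9 - 9*2*f/4 = 9 - 9*f/2)
j(R) = 2*R**2 (j(R) = R*(2*R) = 2*R**2)
(1 + v(-1))**2 + j(181) = (1 + (9 - 9/2*(-1)))**2 + 2*181**2 = (1 + (9 + 9/2))**2 + 2*32761 = (1 + 27/2)**2 + 65522 = (29/2)**2 + 65522 = 841/4 + 65522 = 262929/4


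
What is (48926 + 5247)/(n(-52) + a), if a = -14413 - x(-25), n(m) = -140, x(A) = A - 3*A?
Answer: -54173/14603 ≈ -3.7097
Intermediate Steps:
x(A) = -2*A
a = -14463 (a = -14413 - (-2)*(-25) = -14413 - 1*50 = -14413 - 50 = -14463)
(48926 + 5247)/(n(-52) + a) = (48926 + 5247)/(-140 - 14463) = 54173/(-14603) = 54173*(-1/14603) = -54173/14603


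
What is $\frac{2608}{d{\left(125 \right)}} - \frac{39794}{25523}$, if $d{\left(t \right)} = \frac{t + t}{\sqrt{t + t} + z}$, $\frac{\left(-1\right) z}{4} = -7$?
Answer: $\frac{926921526}{3190375} + \frac{1304 \sqrt{10}}{25} \approx 455.48$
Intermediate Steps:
$z = 28$ ($z = \left(-4\right) \left(-7\right) = 28$)
$d{\left(t \right)} = \frac{2 t}{28 + \sqrt{2} \sqrt{t}}$ ($d{\left(t \right)} = \frac{t + t}{\sqrt{t + t} + 28} = \frac{2 t}{\sqrt{2 t} + 28} = \frac{2 t}{\sqrt{2} \sqrt{t} + 28} = \frac{2 t}{28 + \sqrt{2} \sqrt{t}}$)
$\frac{2608}{d{\left(125 \right)}} - \frac{39794}{25523} = \frac{2608}{2 \cdot 125 \frac{1}{28 + \sqrt{2} \sqrt{125}}} - \frac{39794}{25523} = \frac{2608}{2 \cdot 125 \frac{1}{28 + \sqrt{2} \cdot 5 \sqrt{5}}} - \frac{39794}{25523} = \frac{2608}{2 \cdot 125 \frac{1}{28 + 5 \sqrt{10}}} - \frac{39794}{25523} = \frac{2608}{250 \frac{1}{28 + 5 \sqrt{10}}} - \frac{39794}{25523} = 2608 \left(\frac{14}{125} + \frac{\sqrt{10}}{50}\right) - \frac{39794}{25523} = \left(\frac{36512}{125} + \frac{1304 \sqrt{10}}{25}\right) - \frac{39794}{25523} = \frac{926921526}{3190375} + \frac{1304 \sqrt{10}}{25}$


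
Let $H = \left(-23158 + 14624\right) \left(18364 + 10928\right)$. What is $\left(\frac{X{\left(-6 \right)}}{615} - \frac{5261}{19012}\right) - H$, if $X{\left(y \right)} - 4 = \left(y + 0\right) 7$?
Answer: $\frac{2922836921830669}{11692380} \approx 2.4998 \cdot 10^{8}$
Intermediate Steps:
$X{\left(y \right)} = 4 + 7 y$ ($X{\left(y \right)} = 4 + \left(y + 0\right) 7 = 4 + y 7 = 4 + 7 y$)
$H = -249977928$ ($H = \left(-8534\right) 29292 = -249977928$)
$\left(\frac{X{\left(-6 \right)}}{615} - \frac{5261}{19012}\right) - H = \left(\frac{4 + 7 \left(-6\right)}{615} - \frac{5261}{19012}\right) - -249977928 = \left(\left(4 - 42\right) \frac{1}{615} - \frac{5261}{19012}\right) + 249977928 = \left(\left(-38\right) \frac{1}{615} - \frac{5261}{19012}\right) + 249977928 = \left(- \frac{38}{615} - \frac{5261}{19012}\right) + 249977928 = - \frac{3957971}{11692380} + 249977928 = \frac{2922836921830669}{11692380}$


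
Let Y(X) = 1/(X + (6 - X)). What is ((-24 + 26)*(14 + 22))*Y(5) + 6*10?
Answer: 72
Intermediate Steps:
Y(X) = 1/6
((-24 + 26)*(14 + 22))*Y(5) + 6*10 = ((-24 + 26)*(14 + 22))*(1/6) + 6*10 = (2*36)*(1/6) + 60 = 72*(1/6) + 60 = 12 + 60 = 72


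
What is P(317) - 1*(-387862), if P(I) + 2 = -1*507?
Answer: 387353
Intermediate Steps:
P(I) = -509 (P(I) = -2 - 1*507 = -2 - 507 = -509)
P(317) - 1*(-387862) = -509 - 1*(-387862) = -509 + 387862 = 387353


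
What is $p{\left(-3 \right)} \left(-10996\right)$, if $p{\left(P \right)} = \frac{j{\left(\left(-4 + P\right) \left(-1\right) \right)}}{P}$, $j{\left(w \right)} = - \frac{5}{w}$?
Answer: $- \frac{54980}{21} \approx -2618.1$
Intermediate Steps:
$p{\left(P \right)} = - \frac{5}{P \left(4 - P\right)}$ ($p{\left(P \right)} = \frac{\left(-5\right) \frac{1}{\left(-4 + P\right) \left(-1\right)}}{P} = \frac{\left(-5\right) \frac{1}{4 - P}}{P} = - \frac{5}{P \left(4 - P\right)}$)
$p{\left(-3 \right)} \left(-10996\right) = \frac{5}{\left(-3\right) \left(-4 - 3\right)} \left(-10996\right) = 5 \left(- \frac{1}{3}\right) \frac{1}{-7} \left(-10996\right) = 5 \left(- \frac{1}{3}\right) \left(- \frac{1}{7}\right) \left(-10996\right) = \frac{5}{21} \left(-10996\right) = - \frac{54980}{21}$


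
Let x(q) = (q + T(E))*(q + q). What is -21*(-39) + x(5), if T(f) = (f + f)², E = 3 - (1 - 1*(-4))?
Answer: 1029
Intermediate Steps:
E = -2 (E = 3 - (1 + 4) = 3 - 1*5 = 3 - 5 = -2)
T(f) = 4*f² (T(f) = (2*f)² = 4*f²)
x(q) = 2*q*(16 + q) (x(q) = (q + 4*(-2)²)*(q + q) = (q + 4*4)*(2*q) = (q + 16)*(2*q) = (16 + q)*(2*q) = 2*q*(16 + q))
-21*(-39) + x(5) = -21*(-39) + 2*5*(16 + 5) = 819 + 2*5*21 = 819 + 210 = 1029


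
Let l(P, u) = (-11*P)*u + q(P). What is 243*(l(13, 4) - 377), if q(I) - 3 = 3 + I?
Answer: -225990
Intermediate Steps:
q(I) = 6 + I (q(I) = 3 + (3 + I) = 6 + I)
l(P, u) = 6 + P - 11*P*u (l(P, u) = (-11*P)*u + (6 + P) = -11*P*u + (6 + P) = 6 + P - 11*P*u)
243*(l(13, 4) - 377) = 243*((6 + 13 - 11*13*4) - 377) = 243*((6 + 13 - 572) - 377) = 243*(-553 - 377) = 243*(-930) = -225990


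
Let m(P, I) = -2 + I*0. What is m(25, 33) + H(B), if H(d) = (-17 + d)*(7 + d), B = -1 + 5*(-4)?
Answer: 530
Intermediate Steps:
m(P, I) = -2 (m(P, I) = -2 + 0 = -2)
B = -21 (B = -1 - 20 = -21)
m(25, 33) + H(B) = -2 + (-119 + (-21)² - 10*(-21)) = -2 + (-119 + 441 + 210) = -2 + 532 = 530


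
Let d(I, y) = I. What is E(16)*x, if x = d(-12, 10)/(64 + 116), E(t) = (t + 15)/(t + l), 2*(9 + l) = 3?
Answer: -62/255 ≈ -0.24314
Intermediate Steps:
l = -15/2 (l = -9 + (1/2)*3 = -9 + 3/2 = -15/2 ≈ -7.5000)
E(t) = (15 + t)/(-15/2 + t) (E(t) = (t + 15)/(t - 15/2) = (15 + t)/(-15/2 + t))
x = -1/15 (x = -12/(64 + 116) = -12/180 = -12*1/180 = -1/15 ≈ -0.066667)
E(16)*x = (2*(15 + 16)/(-15 + 2*16))*(-1/15) = (2*31/(-15 + 32))*(-1/15) = (2*31/17)*(-1/15) = (2*(1/17)*31)*(-1/15) = (62/17)*(-1/15) = -62/255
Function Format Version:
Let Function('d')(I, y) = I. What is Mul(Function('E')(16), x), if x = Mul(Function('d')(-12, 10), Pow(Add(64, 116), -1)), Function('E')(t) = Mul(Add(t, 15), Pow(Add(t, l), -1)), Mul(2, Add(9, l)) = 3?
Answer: Rational(-62, 255) ≈ -0.24314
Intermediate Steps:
l = Rational(-15, 2) (l = Add(-9, Mul(Rational(1, 2), 3)) = Add(-9, Rational(3, 2)) = Rational(-15, 2) ≈ -7.5000)
Function('E')(t) = Mul(Pow(Add(Rational(-15, 2), t), -1), Add(15, t)) (Function('E')(t) = Mul(Add(t, 15), Pow(Add(t, Rational(-15, 2)), -1)) = Mul(Add(15, t), Pow(Add(Rational(-15, 2), t), -1)) = Mul(Pow(Add(Rational(-15, 2), t), -1), Add(15, t)))
x = Rational(-1, 15) (x = Mul(-12, Pow(Add(64, 116), -1)) = Mul(-12, Pow(180, -1)) = Mul(-12, Rational(1, 180)) = Rational(-1, 15) ≈ -0.066667)
Mul(Function('E')(16), x) = Mul(Mul(2, Pow(Add(-15, Mul(2, 16)), -1), Add(15, 16)), Rational(-1, 15)) = Mul(Mul(2, Pow(Add(-15, 32), -1), 31), Rational(-1, 15)) = Mul(Mul(2, Pow(17, -1), 31), Rational(-1, 15)) = Mul(Mul(2, Rational(1, 17), 31), Rational(-1, 15)) = Mul(Rational(62, 17), Rational(-1, 15)) = Rational(-62, 255)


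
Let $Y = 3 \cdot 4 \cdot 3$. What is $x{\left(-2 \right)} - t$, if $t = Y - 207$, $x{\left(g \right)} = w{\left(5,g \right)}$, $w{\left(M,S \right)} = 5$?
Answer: $176$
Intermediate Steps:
$Y = 36$ ($Y = 12 \cdot 3 = 36$)
$x{\left(g \right)} = 5$
$t = -171$ ($t = 36 - 207 = -171$)
$x{\left(-2 \right)} - t = 5 - -171 = 5 + 171 = 176$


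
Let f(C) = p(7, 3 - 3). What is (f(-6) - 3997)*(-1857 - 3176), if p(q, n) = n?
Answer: 20116901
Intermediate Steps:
f(C) = 0 (f(C) = 3 - 3 = 0)
(f(-6) - 3997)*(-1857 - 3176) = (0 - 3997)*(-1857 - 3176) = -3997*(-5033) = 20116901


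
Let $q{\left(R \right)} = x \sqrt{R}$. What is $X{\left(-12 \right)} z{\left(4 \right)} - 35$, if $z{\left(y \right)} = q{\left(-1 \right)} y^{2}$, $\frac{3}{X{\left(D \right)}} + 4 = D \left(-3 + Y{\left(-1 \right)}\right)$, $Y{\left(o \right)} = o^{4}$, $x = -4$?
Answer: $-35 - \frac{48 i}{5} \approx -35.0 - 9.6 i$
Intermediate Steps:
$q{\left(R \right)} = - 4 \sqrt{R}$
$X{\left(D \right)} = \frac{3}{-4 - 2 D}$ ($X{\left(D \right)} = \frac{3}{-4 + D \left(-3 + \left(-1\right)^{4}\right)} = \frac{3}{-4 + D \left(-3 + 1\right)} = \frac{3}{-4 + D \left(-2\right)} = \frac{3}{-4 - 2 D}$)
$z{\left(y \right)} = - 4 i y^{2}$ ($z{\left(y \right)} = - 4 \sqrt{-1} y^{2} = - 4 i y^{2}$)
$X{\left(-12 \right)} z{\left(4 \right)} - 35 = - \frac{3}{4 + 2 \left(-12\right)} \left(- 4 i 4^{2}\right) - 35 = - \frac{3}{4 - 24} \left(\left(-4\right) i 16\right) - 35 = - \frac{3}{-20} \left(- 64 i\right) - 35 = \left(-3\right) \left(- \frac{1}{20}\right) \left(- 64 i\right) - 35 = \frac{3 \left(- 64 i\right)}{20} - 35 = - \frac{48 i}{5} - 35 = -35 - \frac{48 i}{5}$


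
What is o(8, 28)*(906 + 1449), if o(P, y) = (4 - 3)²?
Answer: 2355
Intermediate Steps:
o(P, y) = 1 (o(P, y) = 1² = 1)
o(8, 28)*(906 + 1449) = 1*(906 + 1449) = 1*2355 = 2355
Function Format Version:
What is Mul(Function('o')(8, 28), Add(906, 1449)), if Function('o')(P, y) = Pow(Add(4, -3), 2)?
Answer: 2355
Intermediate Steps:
Function('o')(P, y) = 1 (Function('o')(P, y) = Pow(1, 2) = 1)
Mul(Function('o')(8, 28), Add(906, 1449)) = Mul(1, Add(906, 1449)) = Mul(1, 2355) = 2355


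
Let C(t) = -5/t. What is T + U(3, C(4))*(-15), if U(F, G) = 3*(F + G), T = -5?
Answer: -335/4 ≈ -83.750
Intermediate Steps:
U(F, G) = 3*F + 3*G
T + U(3, C(4))*(-15) = -5 + (3*3 + 3*(-5/4))*(-15) = -5 + (9 + 3*(-5*1/4))*(-15) = -5 + (9 + 3*(-5/4))*(-15) = -5 + (9 - 15/4)*(-15) = -5 + (21/4)*(-15) = -5 - 315/4 = -335/4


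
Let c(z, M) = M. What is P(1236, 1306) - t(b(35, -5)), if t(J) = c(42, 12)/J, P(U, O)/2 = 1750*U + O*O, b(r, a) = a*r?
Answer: 1354022612/175 ≈ 7.7373e+6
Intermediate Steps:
P(U, O) = 2*O² + 3500*U (P(U, O) = 2*(1750*U + O*O) = 2*(1750*U + O²) = 2*(O² + 1750*U) = 2*O² + 3500*U)
t(J) = 12/J
P(1236, 1306) - t(b(35, -5)) = (2*1306² + 3500*1236) - 12/((-5*35)) = (2*1705636 + 4326000) - 12/(-175) = (3411272 + 4326000) - 12*(-1)/175 = 7737272 - 1*(-12/175) = 7737272 + 12/175 = 1354022612/175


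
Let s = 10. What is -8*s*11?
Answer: -880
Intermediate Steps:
-8*s*11 = -8*10*11 = -80*11 = -880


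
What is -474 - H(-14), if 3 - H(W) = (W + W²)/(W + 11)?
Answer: -1613/3 ≈ -537.67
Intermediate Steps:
H(W) = 3 - (W + W²)/(11 + W) (H(W) = 3 - (W + W²)/(W + 11) = 3 - (W + W²)/(11 + W))
-474 - H(-14) = -474 - (33 - 1*(-14)² + 2*(-14))/(11 - 14) = -474 - (33 - 1*196 - 28)/(-3) = -474 - (-1)*(33 - 196 - 28)/3 = -474 - (-1)*(-191)/3 = -474 - 1*191/3 = -474 - 191/3 = -1613/3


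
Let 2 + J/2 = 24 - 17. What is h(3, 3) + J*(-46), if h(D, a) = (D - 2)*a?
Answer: -457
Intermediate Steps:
J = 10 (J = -4 + 2*(24 - 17) = -4 + 2*7 = -4 + 14 = 10)
h(D, a) = a*(-2 + D) (h(D, a) = (-2 + D)*a = a*(-2 + D))
h(3, 3) + J*(-46) = 3*(-2 + 3) + 10*(-46) = 3*1 - 460 = 3 - 460 = -457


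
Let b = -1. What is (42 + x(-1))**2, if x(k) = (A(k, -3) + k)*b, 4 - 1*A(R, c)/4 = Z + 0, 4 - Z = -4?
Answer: 3481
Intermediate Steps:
Z = 8 (Z = 4 - 1*(-4) = 4 + 4 = 8)
A(R, c) = -16 (A(R, c) = 16 - 4*(8 + 0) = 16 - 4*8 = 16 - 32 = -16)
x(k) = 16 - k (x(k) = (-16 + k)*(-1) = 16 - k)
(42 + x(-1))**2 = (42 + (16 - 1*(-1)))**2 = (42 + (16 + 1))**2 = (42 + 17)**2 = 59**2 = 3481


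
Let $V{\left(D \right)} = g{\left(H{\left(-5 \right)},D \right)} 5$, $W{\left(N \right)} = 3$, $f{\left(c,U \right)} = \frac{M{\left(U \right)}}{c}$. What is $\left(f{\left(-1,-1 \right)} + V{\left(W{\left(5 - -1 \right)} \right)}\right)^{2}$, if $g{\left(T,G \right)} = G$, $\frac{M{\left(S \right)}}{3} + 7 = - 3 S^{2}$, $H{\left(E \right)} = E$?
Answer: $2025$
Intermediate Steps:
$M{\left(S \right)} = -21 - 9 S^{2}$ ($M{\left(S \right)} = -21 + 3 \left(- 3 S^{2}\right) = -21 - 9 S^{2}$)
$f{\left(c,U \right)} = \frac{-21 - 9 U^{2}}{c}$
$V{\left(D \right)} = 5 D$ ($V{\left(D \right)} = D 5 = 5 D$)
$\left(f{\left(-1,-1 \right)} + V{\left(W{\left(5 - -1 \right)} \right)}\right)^{2} = \left(\frac{3 \left(-7 - 3 \left(-1\right)^{2}\right)}{-1} + 5 \cdot 3\right)^{2} = \left(3 \left(-1\right) \left(-7 - 3\right) + 15\right)^{2} = \left(3 \left(-1\right) \left(-10\right) + 15\right)^{2} = \left(30 + 15\right)^{2} = 45^{2} = 2025$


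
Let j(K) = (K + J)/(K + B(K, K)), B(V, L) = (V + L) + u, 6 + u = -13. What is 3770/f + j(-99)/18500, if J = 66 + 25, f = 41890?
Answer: 275496939/3061111750 ≈ 0.089999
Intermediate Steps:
u = -19 (u = -6 - 13 = -19)
J = 91
B(V, L) = -19 + L + V (B(V, L) = (V + L) - 19 = (L + V) - 19 = -19 + L + V)
j(K) = (91 + K)/(-19 + 3*K) (j(K) = (K + 91)/(K + (-19 + K + K)) = (91 + K)/(K + (-19 + 2*K)) = (91 + K)/(-19 + 3*K))
3770/f + j(-99)/18500 = 3770/41890 + ((91 - 99)/(-19 + 3*(-99)))/18500 = 3770*(1/41890) + (-8/(-19 - 297))*(1/18500) = 377/4189 + (-8/(-316))*(1/18500) = 377/4189 - 1/316*(-8)*(1/18500) = 377/4189 + (2/79)*(1/18500) = 377/4189 + 1/730750 = 275496939/3061111750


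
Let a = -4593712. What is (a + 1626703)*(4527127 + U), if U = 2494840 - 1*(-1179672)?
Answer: -24334336727751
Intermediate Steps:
U = 3674512 (U = 2494840 + 1179672 = 3674512)
(a + 1626703)*(4527127 + U) = (-4593712 + 1626703)*(4527127 + 3674512) = -2967009*8201639 = -24334336727751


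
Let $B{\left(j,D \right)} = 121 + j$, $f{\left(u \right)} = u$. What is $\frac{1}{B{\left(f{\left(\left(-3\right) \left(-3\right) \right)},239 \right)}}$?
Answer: $\frac{1}{130} \approx 0.0076923$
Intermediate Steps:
$\frac{1}{B{\left(f{\left(\left(-3\right) \left(-3\right) \right)},239 \right)}} = \frac{1}{121 - -9} = \frac{1}{121 + 9} = \frac{1}{130}$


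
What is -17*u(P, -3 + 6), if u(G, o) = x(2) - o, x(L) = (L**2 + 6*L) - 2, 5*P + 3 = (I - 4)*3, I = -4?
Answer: -187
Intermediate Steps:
P = -27/5 (P = -3/5 + ((-4 - 4)*3)/5 = -3/5 + (-8*3)/5 = -3/5 + (1/5)*(-24) = -3/5 - 24/5 = -27/5 ≈ -5.4000)
x(L) = -2 + L**2 + 6*L
u(G, o) = 14 - o (u(G, o) = (-2 + 2**2 + 6*2) - o = (-2 + 4 + 12) - o = 14 - o)
-17*u(P, -3 + 6) = -17*(14 - (-3 + 6)) = -17*(14 - 1*3) = -17*(14 - 3) = -17*11 = -187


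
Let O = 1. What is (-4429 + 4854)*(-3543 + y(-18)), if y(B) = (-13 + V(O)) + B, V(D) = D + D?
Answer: -1518100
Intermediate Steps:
V(D) = 2*D
y(B) = -11 + B (y(B) = (-13 + 2*1) + B = (-13 + 2) + B = -11 + B)
(-4429 + 4854)*(-3543 + y(-18)) = (-4429 + 4854)*(-3543 + (-11 - 18)) = 425*(-3543 - 29) = 425*(-3572) = -1518100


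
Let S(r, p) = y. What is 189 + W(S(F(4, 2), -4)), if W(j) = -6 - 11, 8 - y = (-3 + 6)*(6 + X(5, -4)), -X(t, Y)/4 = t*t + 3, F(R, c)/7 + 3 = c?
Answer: 172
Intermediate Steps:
F(R, c) = -21 + 7*c
X(t, Y) = -12 - 4*t² (X(t, Y) = -4*(t*t + 3) = -4*(t² + 3) = -4*(3 + t²) = -12 - 4*t²)
y = 326 (y = 8 - (-3 + 6)*(6 + (-12 - 4*5²)) = 8 - 3*(6 + (-12 - 4*25)) = 8 - 3*(6 + (-12 - 100)) = 8 - 3*(6 - 112) = 8 - 3*(-106) = 8 - 1*(-318) = 8 + 318 = 326)
S(r, p) = 326
W(j) = -17
189 + W(S(F(4, 2), -4)) = 189 - 17 = 172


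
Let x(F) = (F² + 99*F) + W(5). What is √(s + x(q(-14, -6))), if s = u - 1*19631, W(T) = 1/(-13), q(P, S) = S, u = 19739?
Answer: I*√76063/13 ≈ 21.215*I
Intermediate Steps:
W(T) = -1/13
s = 108 (s = 19739 - 1*19631 = 19739 - 19631 = 108)
x(F) = -1/13 + F² + 99*F (x(F) = (F² + 99*F) - 1/13 = -1/13 + F² + 99*F)
√(s + x(q(-14, -6))) = √(108 + (-1/13 + (-6)² + 99*(-6))) = √(108 + (-1/13 + 36 - 594)) = √(108 - 7255/13) = √(-5851/13) = I*√76063/13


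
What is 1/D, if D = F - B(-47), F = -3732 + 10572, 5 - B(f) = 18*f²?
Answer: 1/46597 ≈ 2.1461e-5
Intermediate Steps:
B(f) = 5 - 18*f²
F = 6840
D = 46597 (D = 6840 - (5 - 18*(-47)²) = 6840 - (5 - 18*2209) = 6840 - (5 - 39762) = 6840 - 1*(-39757) = 6840 + 39757 = 46597)
1/D = 1/46597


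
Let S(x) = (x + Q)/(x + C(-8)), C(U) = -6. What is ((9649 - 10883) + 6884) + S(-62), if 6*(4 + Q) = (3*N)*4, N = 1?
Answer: 96066/17 ≈ 5650.9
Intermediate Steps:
Q = -2 (Q = -4 + ((3*1)*4)/6 = -4 + (3*4)/6 = -4 + (⅙)*12 = -4 + 2 = -2)
S(x) = (-2 + x)/(-6 + x) (S(x) = (x - 2)/(x - 6) = (-2 + x)/(-6 + x))
((9649 - 10883) + 6884) + S(-62) = ((9649 - 10883) + 6884) + (-2 - 62)/(-6 - 62) = (-1234 + 6884) - 64/(-68) = 5650 - 1/68*(-64) = 5650 + 16/17 = 96066/17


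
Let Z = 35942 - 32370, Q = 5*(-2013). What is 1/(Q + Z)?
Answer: -1/6493 ≈ -0.00015401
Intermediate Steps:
Q = -10065
Z = 3572
1/(Q + Z) = 1/(-10065 + 3572) = 1/(-6493) = -1/6493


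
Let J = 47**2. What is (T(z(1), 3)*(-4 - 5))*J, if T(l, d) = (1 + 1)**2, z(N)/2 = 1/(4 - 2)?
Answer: -79524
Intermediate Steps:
z(N) = 1 (z(N) = 2/(4 - 2) = 2/2 = 2*(1/2) = 1)
T(l, d) = 4 (T(l, d) = 2**2 = 4)
J = 2209
(T(z(1), 3)*(-4 - 5))*J = (4*(-4 - 5))*2209 = (4*(-9))*2209 = -36*2209 = -79524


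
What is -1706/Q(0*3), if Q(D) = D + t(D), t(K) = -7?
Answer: 1706/7 ≈ 243.71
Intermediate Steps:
Q(D) = -7 + D (Q(D) = D - 7 = -7 + D)
-1706/Q(0*3) = -1706/(-7 + 0*3) = -1706/(-7 + 0) = -1706/(-7) = -1706*(-⅐) = 1706/7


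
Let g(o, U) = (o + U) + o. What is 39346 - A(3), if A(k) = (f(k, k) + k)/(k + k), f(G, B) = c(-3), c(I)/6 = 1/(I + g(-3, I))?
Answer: 472147/12 ≈ 39346.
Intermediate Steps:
g(o, U) = U + 2*o (g(o, U) = (U + o) + o = U + 2*o)
c(I) = 6/(-6 + 2*I) (c(I) = 6/(I + (I + 2*(-3))) = 6/(I + (I - 6)) = 6/(I + (-6 + I)) = 6/(-6 + 2*I))
f(G, B) = -½ (f(G, B) = 3/(-3 - 3) = 3/(-6) = 3*(-⅙) = -½)
A(k) = (-½ + k)/(2*k) (A(k) = (-½ + k)/(k + k) = (-½ + k)/((2*k)) = (-½ + k)*(1/(2*k)) = (-½ + k)/(2*k))
39346 - A(3) = 39346 - (-1 + 2*3)/(4*3) = 39346 - (-1 + 6)/(4*3) = 39346 - 5/(4*3) = 39346 - 1*5/12 = 39346 - 5/12 = 472147/12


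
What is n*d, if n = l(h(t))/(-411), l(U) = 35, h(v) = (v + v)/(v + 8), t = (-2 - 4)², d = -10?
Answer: 350/411 ≈ 0.85158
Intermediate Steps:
t = 36 (t = (-6)² = 36)
h(v) = 2*v/(8 + v) (h(v) = (2*v)/(8 + v) = 2*v/(8 + v))
n = -35/411 (n = 35/(-411) = 35*(-1/411) = -35/411 ≈ -0.085158)
n*d = -35/411*(-10) = 350/411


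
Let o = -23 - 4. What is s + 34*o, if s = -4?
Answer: -922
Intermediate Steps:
o = -27
s + 34*o = -4 + 34*(-27) = -4 - 918 = -922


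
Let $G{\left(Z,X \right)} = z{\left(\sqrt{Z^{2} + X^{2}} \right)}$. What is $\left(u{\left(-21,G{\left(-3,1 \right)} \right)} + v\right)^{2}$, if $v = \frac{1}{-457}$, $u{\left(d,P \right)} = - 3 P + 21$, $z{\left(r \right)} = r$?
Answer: $\frac{110879626}{208849} - \frac{57576 \sqrt{10}}{457} \approx 132.5$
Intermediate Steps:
$G{\left(Z,X \right)} = \sqrt{X^{2} + Z^{2}}$ ($G{\left(Z,X \right)} = \sqrt{Z^{2} + X^{2}} = \sqrt{X^{2} + Z^{2}}$)
$u{\left(d,P \right)} = 21 - 3 P$
$v = - \frac{1}{457} \approx -0.0021882$
$\left(u{\left(-21,G{\left(-3,1 \right)} \right)} + v\right)^{2} = \left(\left(21 - 3 \sqrt{1^{2} + \left(-3\right)^{2}}\right) - \frac{1}{457}\right)^{2} = \left(\left(21 - 3 \sqrt{1 + 9}\right) - \frac{1}{457}\right)^{2} = \left(\left(21 - 3 \sqrt{10}\right) - \frac{1}{457}\right)^{2} = \left(\frac{9596}{457} - 3 \sqrt{10}\right)^{2}$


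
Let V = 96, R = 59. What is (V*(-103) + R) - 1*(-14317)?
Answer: 4488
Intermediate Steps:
(V*(-103) + R) - 1*(-14317) = (96*(-103) + 59) - 1*(-14317) = (-9888 + 59) + 14317 = -9829 + 14317 = 4488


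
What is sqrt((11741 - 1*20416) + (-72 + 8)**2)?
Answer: I*sqrt(4579) ≈ 67.668*I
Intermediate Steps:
sqrt((11741 - 1*20416) + (-72 + 8)**2) = sqrt((11741 - 20416) + (-64)**2) = sqrt(-8675 + 4096) = sqrt(-4579) = I*sqrt(4579)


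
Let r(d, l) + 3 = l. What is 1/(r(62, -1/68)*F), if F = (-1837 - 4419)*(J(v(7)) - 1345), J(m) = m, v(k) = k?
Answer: -1/25234680 ≈ -3.9628e-8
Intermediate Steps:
r(d, l) = -3 + l
F = 8370528 (F = (-1837 - 4419)*(7 - 1345) = -6256*(-1338) = 8370528)
1/(r(62, -1/68)*F) = 1/(-3 - 1/68*8370528) = (1/8370528)/(-3 - 1*1/68) = (1/8370528)/(-3 - 1/68) = (1/8370528)/(-205/68) = -68/205*1/8370528 = -1/25234680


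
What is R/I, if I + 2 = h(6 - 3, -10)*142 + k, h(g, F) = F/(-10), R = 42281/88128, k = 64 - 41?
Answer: 42281/14364864 ≈ 0.0029434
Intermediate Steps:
k = 23
R = 42281/88128 (R = 42281*(1/88128) = 42281/88128 ≈ 0.47977)
h(g, F) = -F/10 (h(g, F) = F*(-1/10) = -F/10)
I = 163 (I = -2 + (-1/10*(-10)*142 + 23) = -2 + (1*142 + 23) = -2 + (142 + 23) = -2 + 165 = 163)
R/I = (42281/88128)/163 = (42281/88128)*(1/163) = 42281/14364864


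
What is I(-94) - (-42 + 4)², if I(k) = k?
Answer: -1538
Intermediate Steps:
I(-94) - (-42 + 4)² = -94 - (-42 + 4)² = -94 - 1*(-38)² = -94 - 1*1444 = -94 - 1444 = -1538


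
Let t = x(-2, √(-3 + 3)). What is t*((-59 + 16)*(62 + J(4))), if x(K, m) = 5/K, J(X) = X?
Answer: 7095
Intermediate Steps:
t = -5/2 (t = 5/(-2) = 5*(-½) = -5/2 ≈ -2.5000)
t*((-59 + 16)*(62 + J(4))) = -5*(-59 + 16)*(62 + 4)/2 = -(-215)*66/2 = -5/2*(-2838) = 7095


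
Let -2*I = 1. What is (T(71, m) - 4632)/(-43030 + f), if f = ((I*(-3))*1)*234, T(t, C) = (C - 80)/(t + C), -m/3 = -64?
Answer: 1218104/11224577 ≈ 0.10852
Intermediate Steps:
I = -½ (I = -½*1 = -½ ≈ -0.50000)
m = 192 (m = -3*(-64) = 192)
T(t, C) = (-80 + C)/(C + t)
f = 351 (f = (-½*(-3)*1)*234 = ((3/2)*1)*234 = (3/2)*234 = 351)
(T(71, m) - 4632)/(-43030 + f) = ((-80 + 192)/(192 + 71) - 4632)/(-43030 + 351) = (112/263 - 4632)/(-42679) = ((1/263)*112 - 4632)*(-1/42679) = (112/263 - 4632)*(-1/42679) = -1218104/263*(-1/42679) = 1218104/11224577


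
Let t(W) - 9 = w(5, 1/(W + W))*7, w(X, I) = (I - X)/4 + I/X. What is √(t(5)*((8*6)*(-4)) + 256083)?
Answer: √6399363/5 ≈ 505.94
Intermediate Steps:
w(X, I) = -X/4 + I/4 + I/X (w(X, I) = (I - X)*(¼) + I/X = (-X/4 + I/4) + I/X = -X/4 + I/4 + I/X)
t(W) = ¼ + 63/(40*W) (t(W) = 9 + ((1/(W + W) + (¼)*5*(1/(W + W) - 1*5))/5)*7 = 9 + ((1/(2*W) + (¼)*5*(1/(2*W) - 5))/5)*7 = 9 + ((1/(2*W) + (¼)*5*(-5 + 1/(2*W)))/5)*7 = 9 + ((1/(2*W) + (-25/4 + 5/(8*W)))/5)*7 = 9 + ((-25/4 + 9/(8*W))/5)*7 = 9 + (-5/4 + 9/(40*W))*7 = 9 + (-35/4 + 63/(40*W)) = ¼ + 63/(40*W))
√(t(5)*((8*6)*(-4)) + 256083) = √(((1/40)*(63 + 10*5)/5)*((8*6)*(-4)) + 256083) = √(((1/40)*(⅕)*(63 + 50))*(48*(-4)) + 256083) = √(((1/40)*(⅕)*113)*(-192) + 256083) = √((113/200)*(-192) + 256083) = √(-2712/25 + 256083) = √(6399363/25) = √6399363/5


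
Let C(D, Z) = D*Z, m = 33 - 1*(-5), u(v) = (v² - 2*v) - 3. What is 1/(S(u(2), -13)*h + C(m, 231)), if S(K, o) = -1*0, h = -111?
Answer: 1/8778 ≈ 0.00011392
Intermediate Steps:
u(v) = -3 + v² - 2*v
m = 38 (m = 33 + 5 = 38)
S(K, o) = 0
1/(S(u(2), -13)*h + C(m, 231)) = 1/(0*(-111) + 38*231) = 1/(0 + 8778) = 1/8778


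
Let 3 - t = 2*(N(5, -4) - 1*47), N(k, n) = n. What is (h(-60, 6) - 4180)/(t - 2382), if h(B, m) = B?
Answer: 4240/2277 ≈ 1.8621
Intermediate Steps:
t = 105 (t = 3 - 2*(-4 - 1*47) = 3 - 2*(-4 - 47) = 3 - 2*(-51) = 3 - 1*(-102) = 3 + 102 = 105)
(h(-60, 6) - 4180)/(t - 2382) = (-60 - 4180)/(105 - 2382) = -4240/(-2277) = -4240*(-1/2277) = 4240/2277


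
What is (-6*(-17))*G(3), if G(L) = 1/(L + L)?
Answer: 17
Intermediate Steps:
G(L) = 1/(2*L)
(-6*(-17))*G(3) = (-6*(-17))*((1/2)/3) = 102*((1/2)*(1/3)) = 102*(1/6) = 17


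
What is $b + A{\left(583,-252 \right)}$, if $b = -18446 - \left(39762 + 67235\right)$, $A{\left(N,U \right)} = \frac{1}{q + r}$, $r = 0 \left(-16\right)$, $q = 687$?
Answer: $- \frac{86179340}{687} \approx -1.2544 \cdot 10^{5}$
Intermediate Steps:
$r = 0$
$A{\left(N,U \right)} = \frac{1}{687}$ ($A{\left(N,U \right)} = \frac{1}{687 + 0} = \frac{1}{687}$)
$b = -125443$ ($b = -18446 - 106997 = -125443$)
$b + A{\left(583,-252 \right)} = -125443 + \frac{1}{687} = - \frac{86179340}{687}$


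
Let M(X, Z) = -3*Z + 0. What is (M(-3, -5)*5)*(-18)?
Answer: -1350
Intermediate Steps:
M(X, Z) = -3*Z
(M(-3, -5)*5)*(-18) = (-3*(-5)*5)*(-18) = (15*5)*(-18) = 75*(-18) = -1350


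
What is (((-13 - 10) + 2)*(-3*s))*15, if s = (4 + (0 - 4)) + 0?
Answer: 0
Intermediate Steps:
s = 0 (s = (4 - 4) + 0 = 0 + 0 = 0)
(((-13 - 10) + 2)*(-3*s))*15 = (((-13 - 10) + 2)*(-3*0))*15 = ((-23 + 2)*0)*15 = -21*0*15 = 0*15 = 0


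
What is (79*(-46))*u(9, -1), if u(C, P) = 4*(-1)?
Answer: 14536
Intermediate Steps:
u(C, P) = -4
(79*(-46))*u(9, -1) = (79*(-46))*(-4) = -3634*(-4) = 14536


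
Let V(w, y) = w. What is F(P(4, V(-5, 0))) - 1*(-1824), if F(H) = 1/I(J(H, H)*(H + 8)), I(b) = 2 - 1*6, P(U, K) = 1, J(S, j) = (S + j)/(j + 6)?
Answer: 7295/4 ≈ 1823.8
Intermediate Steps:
J(S, j) = (S + j)/(6 + j)
I(b) = -4 (I(b) = 2 - 6 = -4)
F(H) = -¼ (F(H) = 1/(-4) = -¼)
F(P(4, V(-5, 0))) - 1*(-1824) = -¼ - 1*(-1824) = -¼ + 1824 = 7295/4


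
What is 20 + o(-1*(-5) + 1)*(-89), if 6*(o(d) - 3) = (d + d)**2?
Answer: -2383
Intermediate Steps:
o(d) = 3 + 2*d**2/3 (o(d) = 3 + (d + d)**2/6 = 3 + (2*d)**2/6 = 3 + (4*d**2)/6 = 3 + 2*d**2/3)
20 + o(-1*(-5) + 1)*(-89) = 20 + (3 + 2*(-1*(-5) + 1)**2/3)*(-89) = 20 + (3 + 2*(5 + 1)**2/3)*(-89) = 20 + (3 + (2/3)*6**2)*(-89) = 20 + (3 + (2/3)*36)*(-89) = 20 + (3 + 24)*(-89) = 20 + 27*(-89) = 20 - 2403 = -2383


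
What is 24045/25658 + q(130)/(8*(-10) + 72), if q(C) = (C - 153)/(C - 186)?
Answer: 5091013/5747392 ≈ 0.88580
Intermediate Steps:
q(C) = (-153 + C)/(-186 + C)
24045/25658 + q(130)/(8*(-10) + 72) = 24045/25658 + ((-153 + 130)/(-186 + 130))/(8*(-10) + 72) = 24045*(1/25658) + (-23/(-56))/(-80 + 72) = 24045/25658 - 1/56*(-23)/(-8) = 24045/25658 + (23/56)*(-1/8) = 24045/25658 - 23/448 = 5091013/5747392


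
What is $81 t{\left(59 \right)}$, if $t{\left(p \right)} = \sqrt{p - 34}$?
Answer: $405$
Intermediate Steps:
$t{\left(p \right)} = \sqrt{-34 + p}$
$81 t{\left(59 \right)} = 81 \sqrt{-34 + 59} = 81 \sqrt{25} = 81 \cdot 5 = 405$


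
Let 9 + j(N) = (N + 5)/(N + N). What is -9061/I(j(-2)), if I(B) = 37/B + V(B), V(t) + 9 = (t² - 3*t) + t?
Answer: -5654064/63503 ≈ -89.036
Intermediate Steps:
V(t) = -9 + t² - 2*t (V(t) = -9 + ((t² - 3*t) + t) = -9 + (t² - 2*t) = -9 + t² - 2*t)
j(N) = -9 + (5 + N)/(2*N) (j(N) = -9 + (N + 5)/(N + N) = -9 + (5 + N)/((2*N)) = -9 + (5 + N)*(1/(2*N)) = -9 + (5 + N)/(2*N))
I(B) = -9 + B² - 2*B + 37/B (I(B) = 37/B + (-9 + B² - 2*B) = -9 + B² - 2*B + 37/B)
-9061/I(j(-2)) = -9061/(-9 + ((½)*(5 - 17*(-2))/(-2))² - (5 - 17*(-2))/(-2) + 37/(((½)*(5 - 17*(-2))/(-2)))) = -9061/(-9 + ((½)*(-½)*(5 + 34))² - (-1)*(5 + 34)/2 + 37/(((½)*(-½)*(5 + 34)))) = -9061/(-9 + ((½)*(-½)*39)² - (-1)*39/2 + 37/(((½)*(-½)*39))) = -9061/(-9 + (-39/4)² - 2*(-39/4) + 37/(-39/4)) = -9061/(-9 + 1521/16 + 39/2 + 37*(-4/39)) = -9061/(-9 + 1521/16 + 39/2 - 148/39) = -9061/63503/624 = -9061*624/63503 = -5654064/63503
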